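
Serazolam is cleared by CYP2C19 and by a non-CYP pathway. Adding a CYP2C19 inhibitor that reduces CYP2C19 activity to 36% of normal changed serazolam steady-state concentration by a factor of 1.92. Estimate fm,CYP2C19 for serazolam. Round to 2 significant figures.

0.75

CL'/CL = 1 / 1.92 = 0.5208
0.36·fm + (1 − fm) = 0.5208
fm = (0.5208 − 1) / (0.36 − 1) = 0.75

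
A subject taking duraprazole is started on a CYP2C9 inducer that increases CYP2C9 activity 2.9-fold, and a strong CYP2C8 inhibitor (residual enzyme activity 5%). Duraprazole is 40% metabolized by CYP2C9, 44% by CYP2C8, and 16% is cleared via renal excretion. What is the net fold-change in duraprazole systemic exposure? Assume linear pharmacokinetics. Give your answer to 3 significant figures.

0.745

The CYP2C9 pathway (40% of clearance) increases to 2.9× activity: 0.4 × 2.9 = 1.16.
The CYP2C8 pathway (44% of clearance) falls to 0.05× activity: 0.44 × 0.05 = 0.022.
The remaining 16% of clearance is unaffected.
CL_new/CL_old = 1.16 + 0.022 + 0.16 = 1.342.
Net systemic exposure ratio = 1 / 1.342 = 0.745.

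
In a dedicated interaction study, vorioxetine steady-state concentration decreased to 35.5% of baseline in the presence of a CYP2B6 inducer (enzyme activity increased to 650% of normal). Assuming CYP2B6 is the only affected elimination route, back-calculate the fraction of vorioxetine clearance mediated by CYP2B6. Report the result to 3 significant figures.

Write x for the fraction cleared via CYP2B6. The observed steady-state concentration change means clearance rose to 1/0.355 = 2.817 of baseline.
Only the CYP2B6 route changed, so 2.817 = x·6.5 + (1 − x), giving x = 0.330.

0.330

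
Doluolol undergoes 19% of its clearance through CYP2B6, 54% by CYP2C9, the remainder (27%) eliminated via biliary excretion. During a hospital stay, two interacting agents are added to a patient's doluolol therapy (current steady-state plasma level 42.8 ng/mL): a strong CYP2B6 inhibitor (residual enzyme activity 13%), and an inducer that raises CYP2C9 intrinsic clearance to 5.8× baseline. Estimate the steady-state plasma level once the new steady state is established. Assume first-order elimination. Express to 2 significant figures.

12 ng/mL

CYP2B6: 0.19 × 0.13 = 0.0247
CYP2C9: 0.54 × 5.8 = 3.132
Other: 0.27 (unchanged)
New clearance relative to baseline: 0.0247 + 3.132 + 0.27 = 3.4267.
Steady-state plasma level ∝ 1/CL: new value = 42.8 / 3.4267 = 12 ng/mL.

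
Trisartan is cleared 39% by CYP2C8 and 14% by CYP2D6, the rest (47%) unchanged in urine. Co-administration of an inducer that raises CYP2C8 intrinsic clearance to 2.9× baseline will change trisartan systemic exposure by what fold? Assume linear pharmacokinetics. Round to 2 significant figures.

0.57

The CYP2C8 pathway (39% of clearance) rises to 2.9× activity: 0.39 × 2.9 = 1.131.
CYP2D6 (14%) and the residual 47% are unaffected.
CL_new/CL_old = 1.131 + 0.14 + 0.47 = 1.741.
Systemic exposure ratio = CL_old/CL_new = 1 / 1.741 = 0.57.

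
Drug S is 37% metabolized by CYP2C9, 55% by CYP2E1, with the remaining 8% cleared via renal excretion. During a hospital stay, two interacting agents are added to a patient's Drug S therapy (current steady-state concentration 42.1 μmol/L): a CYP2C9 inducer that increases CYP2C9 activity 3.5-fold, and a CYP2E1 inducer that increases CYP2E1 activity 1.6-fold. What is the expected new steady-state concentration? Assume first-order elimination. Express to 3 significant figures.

CYP2C9: 0.37 × 3.5 = 1.295
CYP2E1: 0.55 × 1.6 = 0.88
Other: 0.08 (unchanged)
Relative clearance = 1.295 + 0.88 + 0.08 = 2.255.
Steady-state concentration ∝ 1/CL: new value = 42.1 / 2.255 = 18.7 μmol/L.

18.7 μmol/L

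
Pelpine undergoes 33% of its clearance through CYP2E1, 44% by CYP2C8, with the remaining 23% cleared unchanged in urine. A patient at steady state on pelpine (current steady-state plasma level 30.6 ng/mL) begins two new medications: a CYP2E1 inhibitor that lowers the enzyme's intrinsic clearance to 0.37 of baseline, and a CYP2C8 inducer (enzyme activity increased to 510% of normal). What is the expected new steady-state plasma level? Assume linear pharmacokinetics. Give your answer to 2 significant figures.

12 ng/mL

CYP2E1: 0.33 × 0.37 = 0.1221
CYP2C8: 0.44 × 5.1 = 2.244
Other: 0.23 (unchanged)
New clearance relative to baseline: 0.1221 + 2.244 + 0.23 = 2.5961.
Dividing the baseline by the relative clearance: 30.6 / 2.5961 = 12 ng/mL.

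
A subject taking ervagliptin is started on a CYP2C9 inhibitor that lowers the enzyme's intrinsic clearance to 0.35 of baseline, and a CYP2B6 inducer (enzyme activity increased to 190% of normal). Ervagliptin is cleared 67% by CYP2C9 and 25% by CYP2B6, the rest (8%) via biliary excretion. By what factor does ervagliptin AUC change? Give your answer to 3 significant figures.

1.27

CYP2C9: 0.67 × 0.35 = 0.2345
CYP2B6: 0.25 × 1.9 = 0.475
Other: 0.08 (unchanged)
New clearance relative to baseline: 0.2345 + 0.475 + 0.08 = 0.7895.
Because AUC varies inversely with clearance, the combined effect is 1 / 0.7895 = 1.27.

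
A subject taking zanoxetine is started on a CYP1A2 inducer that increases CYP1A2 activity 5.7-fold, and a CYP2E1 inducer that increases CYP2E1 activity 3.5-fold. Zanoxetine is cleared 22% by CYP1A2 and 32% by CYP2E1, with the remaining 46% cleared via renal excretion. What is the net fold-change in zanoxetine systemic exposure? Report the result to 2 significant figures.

The CYP1A2 pathway (22% of clearance) rises to 5.7× activity: 0.22 × 5.7 = 1.254.
The CYP2E1 pathway (32% of clearance) is boosted to 3.5× activity: 0.32 × 3.5 = 1.12.
The remaining 46% of clearance is unaffected.
New clearance relative to baseline: 1.254 + 1.12 + 0.46 = 2.834.
Net systemic exposure ratio = 1 / 2.834 = 0.35.

0.35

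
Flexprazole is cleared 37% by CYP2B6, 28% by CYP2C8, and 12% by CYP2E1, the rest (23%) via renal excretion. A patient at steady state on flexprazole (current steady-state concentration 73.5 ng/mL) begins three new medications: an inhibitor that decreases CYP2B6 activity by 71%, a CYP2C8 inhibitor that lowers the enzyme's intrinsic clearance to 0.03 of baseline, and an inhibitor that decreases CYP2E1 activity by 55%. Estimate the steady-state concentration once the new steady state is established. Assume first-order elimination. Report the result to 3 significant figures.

The CYP2B6 pathway (37% of clearance) falls to 0.29× activity: 0.37 × 0.29 = 0.1073.
The CYP2C8 pathway (28% of clearance) is reduced to 0.03× activity: 0.28 × 0.03 = 0.0084.
The CYP2E1 pathway (12% of clearance) falls to 0.45× activity: 0.12 × 0.45 = 0.054.
Non-CYP routes (23%) are unchanged.
New clearance relative to baseline: 0.1073 + 0.0084 + 0.054 + 0.23 = 0.3997.
New steady-state concentration = 73.5 / 0.3997 = 184 ng/mL (concentration scales inversely with clearance).

184 ng/mL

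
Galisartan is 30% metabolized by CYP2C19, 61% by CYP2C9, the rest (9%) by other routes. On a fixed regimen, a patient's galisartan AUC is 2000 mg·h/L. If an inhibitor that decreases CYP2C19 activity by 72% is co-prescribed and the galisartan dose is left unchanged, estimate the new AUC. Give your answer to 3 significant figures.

2.55 × 10³ mg·h/L

CYP2C19: 0.3 × 0.28 = 0.084
CYP2C9: 0.61 (unchanged)
Other: 0.09 (unchanged)
Relative clearance = 0.084 + 0.61 + 0.09 = 0.784.
AUC ∝ 1/CL, so new value = 2000 / 0.784 = 2.55 × 10³ mg·h/L.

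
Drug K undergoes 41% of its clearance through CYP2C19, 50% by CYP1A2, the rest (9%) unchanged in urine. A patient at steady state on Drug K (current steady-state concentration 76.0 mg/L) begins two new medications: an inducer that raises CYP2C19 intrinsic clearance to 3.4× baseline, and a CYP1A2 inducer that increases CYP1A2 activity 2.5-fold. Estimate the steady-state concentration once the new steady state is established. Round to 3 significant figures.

27.8 mg/L

CYP2C19: 0.41 × 3.4 = 1.394
CYP1A2: 0.5 × 2.5 = 1.25
Other: 0.09 (unchanged)
CL_new/CL_old = 1.394 + 1.25 + 0.09 = 2.734.
Steady-state concentration ∝ 1/CL: new value = 76.0 / 2.734 = 27.8 mg/L.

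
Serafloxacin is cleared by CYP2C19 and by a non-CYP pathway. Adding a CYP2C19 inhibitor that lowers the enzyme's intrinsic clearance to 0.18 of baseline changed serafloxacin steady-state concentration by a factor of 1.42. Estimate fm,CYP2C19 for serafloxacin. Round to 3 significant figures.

Call the CYP2C19 fraction fm. After the interaction, CL_new/CL_old = fm × 0.18 + (1 − fm).
Steady-state concentration ratio = 1 / (new CL fraction), so new CL fraction = 1 / 1.42 = 0.7042.
fm × 0.18 + 1 − fm = 0.7042  ⇒  fm × (0.18 − 1) = −0.2958  ⇒  fm = 0.361.

0.361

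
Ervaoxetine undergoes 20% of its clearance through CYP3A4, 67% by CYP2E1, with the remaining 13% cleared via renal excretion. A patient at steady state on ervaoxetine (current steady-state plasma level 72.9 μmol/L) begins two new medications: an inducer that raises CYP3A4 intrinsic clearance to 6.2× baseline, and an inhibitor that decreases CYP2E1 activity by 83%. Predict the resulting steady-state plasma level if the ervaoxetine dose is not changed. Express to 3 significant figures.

The CYP3A4 pathway (20% of clearance) is boosted to 6.2× activity: 0.2 × 6.2 = 1.24.
The CYP2E1 pathway (67% of clearance) drops to 0.17× activity: 0.67 × 0.17 = 0.1139.
Non-CYP routes (13%) are unchanged.
CL_new/CL_old = 1.24 + 0.1139 + 0.13 = 1.4839.
Steady-state plasma level ∝ 1/CL: new value = 72.9 / 1.4839 = 49.1 μmol/L.

49.1 μmol/L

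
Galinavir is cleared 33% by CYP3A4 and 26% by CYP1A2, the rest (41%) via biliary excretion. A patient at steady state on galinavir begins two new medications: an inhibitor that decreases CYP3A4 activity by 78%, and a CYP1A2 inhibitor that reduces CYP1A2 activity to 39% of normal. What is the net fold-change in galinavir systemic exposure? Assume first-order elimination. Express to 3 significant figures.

The CYP3A4 pathway (33% of clearance) falls to 0.22× activity: 0.33 × 0.22 = 0.0726.
The CYP1A2 pathway (26% of clearance) is reduced to 0.39× activity: 0.26 × 0.39 = 0.1014.
The remaining 41% of clearance is unaffected.
Relative clearance = 0.0726 + 0.1014 + 0.41 = 0.584.
Because systemic exposure varies inversely with clearance, the combined effect is 1 / 0.584 = 1.71.

1.71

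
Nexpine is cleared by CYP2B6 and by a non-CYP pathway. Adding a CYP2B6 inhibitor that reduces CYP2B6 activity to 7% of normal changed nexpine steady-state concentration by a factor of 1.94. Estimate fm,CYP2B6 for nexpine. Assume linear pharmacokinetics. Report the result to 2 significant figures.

CL'/CL = 1 / 1.94 = 0.5155
0.07·fm + (1 − fm) = 0.5155
fm = (0.5155 − 1) / (0.07 − 1) = 0.52

0.52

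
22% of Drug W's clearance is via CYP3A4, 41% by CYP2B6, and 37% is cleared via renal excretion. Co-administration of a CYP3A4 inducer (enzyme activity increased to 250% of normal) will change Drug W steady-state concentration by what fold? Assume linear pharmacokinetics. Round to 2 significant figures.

0.75

The CYP3A4 pathway (22% of clearance) rises to 2.5× activity: 0.22 × 2.5 = 0.55.
CYP2B6 (41%) and the residual 37% are unaffected.
Relative clearance = 0.55 + 0.41 + 0.37 = 1.33.
Steady-state concentration ratio = CL_old/CL_new = 1 / 1.33 = 0.75.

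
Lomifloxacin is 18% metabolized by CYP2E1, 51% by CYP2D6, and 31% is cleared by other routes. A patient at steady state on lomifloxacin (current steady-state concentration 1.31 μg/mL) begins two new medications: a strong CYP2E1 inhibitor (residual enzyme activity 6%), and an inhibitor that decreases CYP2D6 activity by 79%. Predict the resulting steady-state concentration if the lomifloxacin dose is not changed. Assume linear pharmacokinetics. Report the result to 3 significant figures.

The CYP2E1 pathway (18% of clearance) is reduced to 0.06× activity: 0.18 × 0.06 = 0.0108.
The CYP2D6 pathway (51% of clearance) falls to 0.21× activity: 0.51 × 0.21 = 0.1071.
The remaining 31% of clearance is unaffected.
Relative clearance = 0.0108 + 0.1071 + 0.31 = 0.4279.
New steady-state concentration = 1.31 / 0.4279 = 3.06 μg/mL (concentration scales inversely with clearance).

3.06 μg/mL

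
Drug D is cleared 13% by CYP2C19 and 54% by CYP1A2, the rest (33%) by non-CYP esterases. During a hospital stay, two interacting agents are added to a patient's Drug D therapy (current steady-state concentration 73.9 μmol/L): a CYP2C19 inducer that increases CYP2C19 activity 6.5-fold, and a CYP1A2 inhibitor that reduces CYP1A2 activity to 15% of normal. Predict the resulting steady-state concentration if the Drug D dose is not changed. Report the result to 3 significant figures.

58.8 μmol/L

CYP2C19: 0.13 × 6.5 = 0.845
CYP1A2: 0.54 × 0.15 = 0.081
Other: 0.33 (unchanged)
New clearance relative to baseline: 0.845 + 0.081 + 0.33 = 1.256.
New steady-state concentration = 73.9 / 1.256 = 58.8 μmol/L (concentration scales inversely with clearance).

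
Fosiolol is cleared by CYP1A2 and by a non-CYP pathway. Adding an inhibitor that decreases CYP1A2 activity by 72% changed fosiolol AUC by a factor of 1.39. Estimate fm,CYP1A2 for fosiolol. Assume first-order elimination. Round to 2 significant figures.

Let x = fm,CYP1A2. Because AUC ∝ 1/CL, relative clearance fell to 1/1.39 = 0.7194.
Only the CYP1A2 route changed, so 0.7194 = x·0.28 + (1 − x), giving x = 0.39.

0.39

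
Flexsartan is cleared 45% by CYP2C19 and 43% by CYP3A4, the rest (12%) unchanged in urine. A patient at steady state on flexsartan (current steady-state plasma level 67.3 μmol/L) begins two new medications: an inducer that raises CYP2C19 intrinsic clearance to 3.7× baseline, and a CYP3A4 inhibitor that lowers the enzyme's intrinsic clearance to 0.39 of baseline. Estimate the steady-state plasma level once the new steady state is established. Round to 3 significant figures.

34.5 μmol/L

CYP2C19: 0.45 × 3.7 = 1.665
CYP3A4: 0.43 × 0.39 = 0.1677
Other: 0.12 (unchanged)
CL_new/CL_old = 1.665 + 0.1677 + 0.12 = 1.9527.
Dividing the baseline by the relative clearance: 67.3 / 1.9527 = 34.5 μmol/L.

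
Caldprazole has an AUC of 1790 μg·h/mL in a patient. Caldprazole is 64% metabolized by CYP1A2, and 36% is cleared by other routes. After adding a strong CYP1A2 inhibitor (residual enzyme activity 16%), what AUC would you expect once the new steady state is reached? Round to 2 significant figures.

The CYP1A2 pathway (64% of clearance) drops to 0.16× activity: 0.64 × 0.16 = 0.1024.
Non-CYP routes (36%) are unchanged.
Relative clearance = 0.1024 + 0.36 = 0.4624.
AUC ∝ 1/CL, so new value = 1790 / 0.4624 = 3.9 × 10³ μg·h/mL.

3.9 × 10³ μg·h/mL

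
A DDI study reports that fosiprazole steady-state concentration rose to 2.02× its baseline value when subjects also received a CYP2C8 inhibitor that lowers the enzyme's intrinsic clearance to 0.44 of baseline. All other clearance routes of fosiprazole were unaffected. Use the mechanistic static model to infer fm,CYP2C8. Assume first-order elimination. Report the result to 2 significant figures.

0.90

Write x for the fraction cleared via CYP2C8. The observed steady-state concentration change means clearance fell to 1/2.02 = 0.495 of baseline.
Setting x·0.44 + (1 − x) = 0.495 and solving: x = (0.495 − 1)/(0.44 − 1) = 0.90.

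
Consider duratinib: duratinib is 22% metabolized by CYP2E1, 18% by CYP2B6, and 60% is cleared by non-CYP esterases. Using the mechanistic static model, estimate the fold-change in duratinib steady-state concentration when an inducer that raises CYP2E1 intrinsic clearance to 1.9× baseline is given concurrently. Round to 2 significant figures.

0.83

The CYP2E1 pathway (22% of clearance) increases to 1.9× activity: 0.22 × 1.9 = 0.418.
CYP2B6 (18%) and the residual 60% are unaffected.
CL_new/CL_old = 0.418 + 0.18 + 0.6 = 1.198.
Since steady-state concentration ∝ 1/CL, the ratio is 1 / 1.198 = 0.83.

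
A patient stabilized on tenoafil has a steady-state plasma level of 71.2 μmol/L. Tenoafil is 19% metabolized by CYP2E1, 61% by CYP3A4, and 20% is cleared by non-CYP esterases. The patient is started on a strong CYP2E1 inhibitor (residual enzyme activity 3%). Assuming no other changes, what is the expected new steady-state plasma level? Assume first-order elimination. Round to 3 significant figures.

CYP2E1: 0.19 × 0.03 = 0.0057
CYP3A4: 0.61 (unchanged)
Other: 0.2 (unchanged)
New clearance relative to baseline: 0.0057 + 0.61 + 0.2 = 0.8157.
New steady-state plasma level = baseline ÷ relative clearance = 71.2 / 0.8157 = 87.3 μmol/L.

87.3 μmol/L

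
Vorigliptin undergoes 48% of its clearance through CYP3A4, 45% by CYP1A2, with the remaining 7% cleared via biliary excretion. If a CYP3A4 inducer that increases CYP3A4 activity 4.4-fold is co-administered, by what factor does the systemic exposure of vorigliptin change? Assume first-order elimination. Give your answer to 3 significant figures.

0.380

CYP3A4: 0.48 × 4.4 = 2.112
CYP1A2: 0.45 (unchanged)
Other: 0.07 (unchanged)
CL_new/CL_old = 2.112 + 0.45 + 0.07 = 2.632.
Systemic exposure is inversely proportional to clearance, so the fold-change is 1 / 2.632 = 0.380.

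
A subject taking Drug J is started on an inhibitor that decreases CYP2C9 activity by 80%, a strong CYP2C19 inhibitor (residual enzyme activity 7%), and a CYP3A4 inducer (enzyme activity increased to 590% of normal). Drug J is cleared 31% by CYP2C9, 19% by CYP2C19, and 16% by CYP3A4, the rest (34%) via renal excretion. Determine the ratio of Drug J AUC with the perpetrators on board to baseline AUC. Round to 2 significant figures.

CYP2C9: 0.31 × 0.2 = 0.062
CYP2C19: 0.19 × 0.07 = 0.0133
CYP3A4: 0.16 × 5.9 = 0.944
Other: 0.34 (unchanged)
Relative clearance = 0.062 + 0.0133 + 0.944 + 0.34 = 1.3593.
Because AUC varies inversely with clearance, the combined effect is 1 / 1.3593 = 0.74.

0.74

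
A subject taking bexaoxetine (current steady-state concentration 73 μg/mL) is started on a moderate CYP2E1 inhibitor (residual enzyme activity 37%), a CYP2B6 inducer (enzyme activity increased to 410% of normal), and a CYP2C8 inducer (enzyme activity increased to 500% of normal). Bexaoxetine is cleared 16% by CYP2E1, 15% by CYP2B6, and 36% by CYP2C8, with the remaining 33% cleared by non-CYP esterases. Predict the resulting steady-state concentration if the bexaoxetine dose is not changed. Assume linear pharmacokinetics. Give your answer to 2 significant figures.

26 μg/mL

The CYP2E1 pathway (16% of clearance) falls to 0.37× activity: 0.16 × 0.37 = 0.0592.
The CYP2B6 pathway (15% of clearance) is boosted to 4.1× activity: 0.15 × 4.1 = 0.615.
The CYP2C8 pathway (36% of clearance) is boosted to 5× activity: 0.36 × 5 = 1.8.
The remaining 33% of clearance is unaffected.
New clearance relative to baseline: 0.0592 + 0.615 + 1.8 + 0.33 = 2.8042.
New steady-state concentration = 73 / 2.8042 = 26 μg/mL (concentration scales inversely with clearance).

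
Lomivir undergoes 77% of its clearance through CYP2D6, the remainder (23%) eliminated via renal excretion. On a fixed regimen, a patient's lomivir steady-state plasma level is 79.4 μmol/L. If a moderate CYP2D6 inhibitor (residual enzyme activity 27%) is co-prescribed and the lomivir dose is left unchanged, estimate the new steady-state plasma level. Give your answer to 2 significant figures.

1.8 × 10² μmol/L

CYP2D6: 0.77 × 0.27 = 0.2079
Other: 0.23 (unchanged)
CL_new/CL_old = 0.2079 + 0.23 = 0.4379.
Steady-state plasma level ∝ 1/CL, so new value = 79.4 / 0.4379 = 1.8 × 10² μmol/L.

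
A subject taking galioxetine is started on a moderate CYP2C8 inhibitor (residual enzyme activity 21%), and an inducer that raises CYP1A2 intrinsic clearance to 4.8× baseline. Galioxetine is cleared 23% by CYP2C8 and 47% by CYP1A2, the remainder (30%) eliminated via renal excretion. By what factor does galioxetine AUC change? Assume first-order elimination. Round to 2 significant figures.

CYP2C8: 0.23 × 0.21 = 0.0483
CYP1A2: 0.47 × 4.8 = 2.256
Other: 0.3 (unchanged)
CL_new/CL_old = 0.0483 + 2.256 + 0.3 = 2.6043.
Because AUC varies inversely with clearance, the combined effect is 1 / 2.6043 = 0.38.

0.38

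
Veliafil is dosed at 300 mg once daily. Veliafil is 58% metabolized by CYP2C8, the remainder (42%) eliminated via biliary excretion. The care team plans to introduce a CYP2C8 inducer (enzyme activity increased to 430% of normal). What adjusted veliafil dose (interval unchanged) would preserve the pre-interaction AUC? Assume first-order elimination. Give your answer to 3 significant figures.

The CYP2C8 pathway (58% of clearance) increases to 4.3× activity: 0.58 × 4.3 = 2.494.
The remaining 42% of clearance is unaffected.
New clearance relative to baseline: 2.494 + 0.42 = 2.914.
Css,avg = (dose rate)/CL, so holding Css fixed requires dose ∝ CL: 300 × 2.914 = 874 mg.

874 mg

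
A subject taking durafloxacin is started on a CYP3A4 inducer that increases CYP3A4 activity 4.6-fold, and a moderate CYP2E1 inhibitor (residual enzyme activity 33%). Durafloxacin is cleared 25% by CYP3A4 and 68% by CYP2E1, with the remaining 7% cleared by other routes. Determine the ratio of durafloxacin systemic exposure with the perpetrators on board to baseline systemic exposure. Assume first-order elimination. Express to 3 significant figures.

The CYP3A4 pathway (25% of clearance) rises to 4.6× activity: 0.25 × 4.6 = 1.15.
The CYP2E1 pathway (68% of clearance) is reduced to 0.33× activity: 0.68 × 0.33 = 0.2244.
The remaining 7% of clearance is unaffected.
Relative clearance = 1.15 + 0.2244 + 0.07 = 1.4444.
Net systemic exposure ratio = 1 / 1.4444 = 0.692.

0.692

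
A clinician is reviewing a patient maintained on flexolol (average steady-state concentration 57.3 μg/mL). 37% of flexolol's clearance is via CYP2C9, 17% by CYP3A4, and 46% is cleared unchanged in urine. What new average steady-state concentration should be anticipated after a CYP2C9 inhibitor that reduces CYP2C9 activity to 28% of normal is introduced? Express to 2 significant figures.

78 μg/mL

The CYP2C9 pathway (37% of clearance) drops to 0.28× activity: 0.37 × 0.28 = 0.1036.
CYP3A4 (17%) and the residual 46% are unaffected.
New clearance relative to baseline: 0.1036 + 0.17 + 0.46 = 0.7336.
New average steady-state concentration = baseline ÷ relative clearance = 57.3 / 0.7336 = 78 μg/mL.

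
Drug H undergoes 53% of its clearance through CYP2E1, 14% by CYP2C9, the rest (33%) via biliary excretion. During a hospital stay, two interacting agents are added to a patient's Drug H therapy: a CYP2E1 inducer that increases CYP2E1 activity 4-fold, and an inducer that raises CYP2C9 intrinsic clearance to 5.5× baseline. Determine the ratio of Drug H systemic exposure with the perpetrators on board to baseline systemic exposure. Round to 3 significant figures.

The CYP2E1 pathway (53% of clearance) rises to 4× activity: 0.53 × 4 = 2.12.
The CYP2C9 pathway (14% of clearance) rises to 5.5× activity: 0.14 × 5.5 = 0.77.
The remaining 33% of clearance is unaffected.
Relative clearance = 2.12 + 0.77 + 0.33 = 3.22.
Systemic exposure ∝ 1/CL: fold-change = 1 / 3.22 = 0.311.

0.311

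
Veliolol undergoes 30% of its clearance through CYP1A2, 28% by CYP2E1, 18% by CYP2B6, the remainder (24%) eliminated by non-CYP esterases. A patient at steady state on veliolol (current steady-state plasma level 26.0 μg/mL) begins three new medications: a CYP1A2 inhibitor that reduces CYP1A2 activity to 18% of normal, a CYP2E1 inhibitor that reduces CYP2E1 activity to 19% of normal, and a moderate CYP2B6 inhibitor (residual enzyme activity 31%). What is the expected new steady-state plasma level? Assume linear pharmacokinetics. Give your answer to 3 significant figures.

The CYP1A2 pathway (30% of clearance) falls to 0.18× activity: 0.3 × 0.18 = 0.054.
The CYP2E1 pathway (28% of clearance) is reduced to 0.19× activity: 0.28 × 0.19 = 0.0532.
The CYP2B6 pathway (18% of clearance) drops to 0.31× activity: 0.18 × 0.31 = 0.0558.
Non-CYP routes (24%) are unchanged.
Relative clearance = 0.054 + 0.0532 + 0.0558 + 0.24 = 0.403.
New steady-state plasma level = 26.0 / 0.403 = 64.5 μg/mL (concentration scales inversely with clearance).

64.5 μg/mL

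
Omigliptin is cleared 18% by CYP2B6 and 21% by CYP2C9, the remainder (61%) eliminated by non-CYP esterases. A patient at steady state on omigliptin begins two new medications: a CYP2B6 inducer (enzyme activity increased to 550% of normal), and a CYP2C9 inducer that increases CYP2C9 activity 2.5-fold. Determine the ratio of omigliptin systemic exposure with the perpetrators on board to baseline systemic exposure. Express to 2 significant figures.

The CYP2B6 pathway (18% of clearance) increases to 5.5× activity: 0.18 × 5.5 = 0.99.
The CYP2C9 pathway (21% of clearance) increases to 2.5× activity: 0.21 × 2.5 = 0.525.
The remaining 61% of clearance is unaffected.
Relative clearance = 0.99 + 0.525 + 0.61 = 2.125.
Systemic exposure ∝ 1/CL: fold-change = 1 / 2.125 = 0.47.

0.47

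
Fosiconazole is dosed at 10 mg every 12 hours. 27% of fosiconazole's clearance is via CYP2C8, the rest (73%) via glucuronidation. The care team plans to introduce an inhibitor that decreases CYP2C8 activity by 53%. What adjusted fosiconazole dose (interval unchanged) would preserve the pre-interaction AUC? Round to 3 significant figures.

The CYP2C8 pathway (27% of clearance) falls to 0.47× activity: 0.27 × 0.47 = 0.1269.
Non-CYP routes (73%) are unchanged.
Relative clearance = 0.1269 + 0.73 = 0.8569.
To maintain the same steady-state level, dose must scale with clearance: new dose = 10 × 0.8569 = 8.57 mg.

8.57 mg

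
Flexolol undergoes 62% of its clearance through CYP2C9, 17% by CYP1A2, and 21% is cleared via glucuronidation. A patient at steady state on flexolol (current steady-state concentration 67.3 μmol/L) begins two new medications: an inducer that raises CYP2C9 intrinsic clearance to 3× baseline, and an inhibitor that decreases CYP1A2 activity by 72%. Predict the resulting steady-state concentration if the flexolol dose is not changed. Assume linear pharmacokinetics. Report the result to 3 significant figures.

31.8 μmol/L

The CYP2C9 pathway (62% of clearance) is boosted to 3× activity: 0.62 × 3 = 1.86.
The CYP1A2 pathway (17% of clearance) falls to 0.28× activity: 0.17 × 0.28 = 0.0476.
Non-CYP routes (21%) are unchanged.
Relative clearance = 1.86 + 0.0476 + 0.21 = 2.1176.
Dividing the baseline by the relative clearance: 67.3 / 2.1176 = 31.8 μmol/L.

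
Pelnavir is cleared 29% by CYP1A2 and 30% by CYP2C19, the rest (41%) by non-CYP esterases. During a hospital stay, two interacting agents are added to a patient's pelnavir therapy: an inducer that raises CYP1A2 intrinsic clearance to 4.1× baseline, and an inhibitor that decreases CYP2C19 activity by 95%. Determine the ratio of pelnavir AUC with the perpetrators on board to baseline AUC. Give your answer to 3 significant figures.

The CYP1A2 pathway (29% of clearance) rises to 4.1× activity: 0.29 × 4.1 = 1.189.
The CYP2C19 pathway (30% of clearance) falls to 0.05× activity: 0.3 × 0.05 = 0.015.
The remaining 41% of clearance is unaffected.
New clearance relative to baseline: 1.189 + 0.015 + 0.41 = 1.614.
Because AUC varies inversely with clearance, the combined effect is 1 / 1.614 = 0.620.

0.620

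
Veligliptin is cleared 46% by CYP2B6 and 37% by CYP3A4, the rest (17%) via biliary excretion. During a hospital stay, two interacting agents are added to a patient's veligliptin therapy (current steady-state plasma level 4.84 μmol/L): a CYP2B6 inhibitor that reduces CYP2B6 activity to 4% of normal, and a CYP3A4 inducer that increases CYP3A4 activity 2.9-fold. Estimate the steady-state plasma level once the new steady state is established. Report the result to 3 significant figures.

3.84 μmol/L

The CYP2B6 pathway (46% of clearance) is reduced to 0.04× activity: 0.46 × 0.04 = 0.0184.
The CYP3A4 pathway (37% of clearance) increases to 2.9× activity: 0.37 × 2.9 = 1.073.
Non-CYP routes (17%) are unchanged.
New clearance relative to baseline: 0.0184 + 1.073 + 0.17 = 1.2614.
Dividing the baseline by the relative clearance: 4.84 / 1.2614 = 3.84 μmol/L.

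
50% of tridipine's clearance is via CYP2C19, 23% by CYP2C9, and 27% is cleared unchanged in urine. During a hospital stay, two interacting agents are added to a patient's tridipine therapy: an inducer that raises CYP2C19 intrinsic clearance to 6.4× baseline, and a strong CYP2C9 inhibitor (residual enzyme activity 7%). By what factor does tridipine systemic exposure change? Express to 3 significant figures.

0.287

The CYP2C19 pathway (50% of clearance) is boosted to 6.4× activity: 0.5 × 6.4 = 3.2.
The CYP2C9 pathway (23% of clearance) drops to 0.07× activity: 0.23 × 0.07 = 0.0161.
Non-CYP routes (27%) are unchanged.
New clearance relative to baseline: 3.2 + 0.0161 + 0.27 = 3.4861.
Net systemic exposure ratio = 1 / 3.4861 = 0.287.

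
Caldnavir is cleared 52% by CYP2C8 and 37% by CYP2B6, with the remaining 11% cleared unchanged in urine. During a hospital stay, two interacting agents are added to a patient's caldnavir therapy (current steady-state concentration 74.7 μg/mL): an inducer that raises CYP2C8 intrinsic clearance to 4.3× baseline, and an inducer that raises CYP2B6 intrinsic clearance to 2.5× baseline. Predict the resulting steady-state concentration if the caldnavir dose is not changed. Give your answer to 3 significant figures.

CYP2C8: 0.52 × 4.3 = 2.236
CYP2B6: 0.37 × 2.5 = 0.925
Other: 0.11 (unchanged)
Relative clearance = 2.236 + 0.925 + 0.11 = 3.271.
Steady-state concentration ∝ 1/CL: new value = 74.7 / 3.271 = 22.8 μg/mL.

22.8 μg/mL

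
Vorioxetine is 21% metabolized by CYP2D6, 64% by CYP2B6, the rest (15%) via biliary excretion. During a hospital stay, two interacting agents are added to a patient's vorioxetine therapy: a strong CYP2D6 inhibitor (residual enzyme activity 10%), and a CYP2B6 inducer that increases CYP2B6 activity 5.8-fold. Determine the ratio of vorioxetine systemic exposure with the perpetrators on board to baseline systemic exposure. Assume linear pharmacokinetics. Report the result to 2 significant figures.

0.26

The CYP2D6 pathway (21% of clearance) is reduced to 0.1× activity: 0.21 × 0.1 = 0.021.
The CYP2B6 pathway (64% of clearance) is boosted to 5.8× activity: 0.64 × 5.8 = 3.712.
Non-CYP routes (15%) are unchanged.
CL_new/CL_old = 0.021 + 3.712 + 0.15 = 3.883.
Net systemic exposure ratio = 1 / 3.883 = 0.26.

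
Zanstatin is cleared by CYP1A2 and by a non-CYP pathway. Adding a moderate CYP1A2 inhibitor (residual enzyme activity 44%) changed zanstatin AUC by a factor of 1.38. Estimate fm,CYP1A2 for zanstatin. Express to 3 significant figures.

Let fm be the CYP1A2 fraction. New clearance relative to baseline = fm × 0.44 + (1 − fm).
AUC ratio = 1 / (new CL fraction), so new CL fraction = 1 / 1.38 = 0.7246.
fm × 0.44 + 1 − fm = 0.7246  ⇒  fm × (0.44 − 1) = −0.2754  ⇒  fm = 0.492.

0.492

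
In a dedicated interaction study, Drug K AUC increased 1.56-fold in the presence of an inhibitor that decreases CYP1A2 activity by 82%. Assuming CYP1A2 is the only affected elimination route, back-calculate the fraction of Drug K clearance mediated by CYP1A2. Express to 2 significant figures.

CL'/CL = 1 / 1.56 = 0.641
0.18·fm + (1 − fm) = 0.641
fm = (0.641 − 1) / (0.18 − 1) = 0.44

0.44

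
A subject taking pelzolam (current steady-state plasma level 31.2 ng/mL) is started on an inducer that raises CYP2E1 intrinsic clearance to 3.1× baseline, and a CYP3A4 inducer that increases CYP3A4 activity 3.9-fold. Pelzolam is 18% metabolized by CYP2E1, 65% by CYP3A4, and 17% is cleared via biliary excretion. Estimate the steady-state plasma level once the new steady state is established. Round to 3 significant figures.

The CYP2E1 pathway (18% of clearance) is boosted to 3.1× activity: 0.18 × 3.1 = 0.558.
The CYP3A4 pathway (65% of clearance) is boosted to 3.9× activity: 0.65 × 3.9 = 2.535.
Non-CYP routes (17%) are unchanged.
CL_new/CL_old = 0.558 + 2.535 + 0.17 = 3.263.
Dividing the baseline by the relative clearance: 31.2 / 3.263 = 9.56 ng/mL.

9.56 ng/mL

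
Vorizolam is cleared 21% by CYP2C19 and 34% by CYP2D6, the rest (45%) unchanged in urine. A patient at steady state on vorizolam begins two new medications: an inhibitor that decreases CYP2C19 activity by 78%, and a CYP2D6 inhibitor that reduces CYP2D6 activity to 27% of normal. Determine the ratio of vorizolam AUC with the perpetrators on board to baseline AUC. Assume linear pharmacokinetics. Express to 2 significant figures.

1.7

CYP2C19: 0.21 × 0.22 = 0.0462
CYP2D6: 0.34 × 0.27 = 0.0918
Other: 0.45 (unchanged)
New clearance relative to baseline: 0.0462 + 0.0918 + 0.45 = 0.588.
Because AUC varies inversely with clearance, the combined effect is 1 / 0.588 = 1.7.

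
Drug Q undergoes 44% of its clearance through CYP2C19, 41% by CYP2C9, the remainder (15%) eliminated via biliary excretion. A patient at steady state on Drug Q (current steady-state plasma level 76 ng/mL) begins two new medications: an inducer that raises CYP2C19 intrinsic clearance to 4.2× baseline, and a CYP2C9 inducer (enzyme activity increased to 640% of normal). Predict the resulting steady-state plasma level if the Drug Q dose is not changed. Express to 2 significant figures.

16 ng/mL

The CYP2C19 pathway (44% of clearance) is boosted to 4.2× activity: 0.44 × 4.2 = 1.848.
The CYP2C9 pathway (41% of clearance) rises to 6.4× activity: 0.41 × 6.4 = 2.624.
Non-CYP routes (15%) are unchanged.
Relative clearance = 1.848 + 2.624 + 0.15 = 4.622.
New steady-state plasma level = 76 / 4.622 = 16 ng/mL (concentration scales inversely with clearance).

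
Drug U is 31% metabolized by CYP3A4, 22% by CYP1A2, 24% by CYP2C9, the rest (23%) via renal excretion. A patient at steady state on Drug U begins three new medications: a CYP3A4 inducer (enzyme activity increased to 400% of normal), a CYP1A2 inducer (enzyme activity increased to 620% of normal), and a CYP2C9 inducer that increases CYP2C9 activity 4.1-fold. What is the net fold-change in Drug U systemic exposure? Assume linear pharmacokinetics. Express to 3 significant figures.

The CYP3A4 pathway (31% of clearance) increases to 4× activity: 0.31 × 4 = 1.24.
The CYP1A2 pathway (22% of clearance) is boosted to 6.2× activity: 0.22 × 6.2 = 1.364.
The CYP2C9 pathway (24% of clearance) is boosted to 4.1× activity: 0.24 × 4.1 = 0.984.
Non-CYP routes (23%) are unchanged.
New clearance relative to baseline: 1.24 + 1.364 + 0.984 + 0.23 = 3.818.
Because systemic exposure varies inversely with clearance, the combined effect is 1 / 3.818 = 0.262.

0.262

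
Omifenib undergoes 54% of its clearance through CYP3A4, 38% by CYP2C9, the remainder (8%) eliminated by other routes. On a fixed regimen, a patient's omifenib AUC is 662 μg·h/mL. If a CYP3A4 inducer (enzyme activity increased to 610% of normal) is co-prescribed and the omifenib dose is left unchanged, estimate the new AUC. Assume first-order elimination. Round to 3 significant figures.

176 μg·h/mL

The CYP3A4 pathway (54% of clearance) rises to 6.1× activity: 0.54 × 6.1 = 3.294.
CYP2C9 (38%) and the residual 8% are unaffected.
New clearance relative to baseline: 3.294 + 0.38 + 0.08 = 3.754.
With dosing unchanged, AUC scales as 1/CL: 662 / 3.754 = 176 μg·h/mL.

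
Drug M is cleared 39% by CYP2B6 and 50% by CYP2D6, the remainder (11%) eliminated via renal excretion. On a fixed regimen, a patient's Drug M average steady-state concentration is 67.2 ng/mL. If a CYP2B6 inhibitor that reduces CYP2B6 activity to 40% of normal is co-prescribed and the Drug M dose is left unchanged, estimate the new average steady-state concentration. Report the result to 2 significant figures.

CYP2B6: 0.39 × 0.4 = 0.156
CYP2D6: 0.5 (unchanged)
Other: 0.11 (unchanged)
New clearance relative to baseline: 0.156 + 0.5 + 0.11 = 0.766.
With dosing unchanged, average steady-state concentration scales as 1/CL: 67.2 / 0.766 = 88 ng/mL.

88 ng/mL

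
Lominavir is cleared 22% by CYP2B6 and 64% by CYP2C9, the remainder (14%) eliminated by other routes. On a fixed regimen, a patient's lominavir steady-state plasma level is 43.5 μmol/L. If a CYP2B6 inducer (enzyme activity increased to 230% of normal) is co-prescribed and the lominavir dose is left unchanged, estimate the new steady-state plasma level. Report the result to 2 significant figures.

The CYP2B6 pathway (22% of clearance) increases to 2.3× activity: 0.22 × 2.3 = 0.506.
CYP2C9 (64%) and the residual 14% are unaffected.
New clearance relative to baseline: 0.506 + 0.64 + 0.14 = 1.286.
With dosing unchanged, steady-state plasma level scales as 1/CL: 43.5 / 1.286 = 34 μmol/L.

34 μmol/L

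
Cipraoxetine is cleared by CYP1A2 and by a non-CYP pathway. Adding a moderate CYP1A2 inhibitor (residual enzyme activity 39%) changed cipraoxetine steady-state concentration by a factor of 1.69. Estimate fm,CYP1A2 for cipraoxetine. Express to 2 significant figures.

Call the CYP1A2 fraction fm. After the interaction, CL_new/CL_old = fm × 0.39 + (1 − fm).
Steady-state concentration ratio = 1 / (new CL fraction), so new CL fraction = 1 / 1.69 = 0.5917.
fm × 0.39 + 1 − fm = 0.5917  ⇒  fm × (0.39 − 1) = −0.4083  ⇒  fm = 0.67.

0.67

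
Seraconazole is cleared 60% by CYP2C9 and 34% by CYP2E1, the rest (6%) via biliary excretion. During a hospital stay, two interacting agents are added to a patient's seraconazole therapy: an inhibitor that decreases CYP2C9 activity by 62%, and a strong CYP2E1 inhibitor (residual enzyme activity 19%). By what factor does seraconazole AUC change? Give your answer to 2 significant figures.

The CYP2C9 pathway (60% of clearance) drops to 0.38× activity: 0.6 × 0.38 = 0.228.
The CYP2E1 pathway (34% of clearance) is reduced to 0.19× activity: 0.34 × 0.19 = 0.0646.
The remaining 6% of clearance is unaffected.
CL_new/CL_old = 0.228 + 0.0646 + 0.06 = 0.3526.
Because AUC varies inversely with clearance, the combined effect is 1 / 0.3526 = 2.8.

2.8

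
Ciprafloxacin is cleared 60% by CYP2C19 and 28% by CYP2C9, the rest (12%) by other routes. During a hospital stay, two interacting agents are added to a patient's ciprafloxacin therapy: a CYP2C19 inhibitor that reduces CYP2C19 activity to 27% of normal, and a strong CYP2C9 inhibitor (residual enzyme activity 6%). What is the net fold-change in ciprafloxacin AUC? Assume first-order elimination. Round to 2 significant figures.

3.3

The CYP2C19 pathway (60% of clearance) drops to 0.27× activity: 0.6 × 0.27 = 0.162.
The CYP2C9 pathway (28% of clearance) drops to 0.06× activity: 0.28 × 0.06 = 0.0168.
The remaining 12% of clearance is unaffected.
CL_new/CL_old = 0.162 + 0.0168 + 0.12 = 0.2988.
AUC ∝ 1/CL: fold-change = 1 / 0.2988 = 3.3.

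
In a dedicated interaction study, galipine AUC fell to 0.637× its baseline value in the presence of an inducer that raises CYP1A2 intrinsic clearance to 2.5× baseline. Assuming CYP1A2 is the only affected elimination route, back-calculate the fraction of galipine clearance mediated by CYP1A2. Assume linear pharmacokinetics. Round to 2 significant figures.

0.38

CL'/CL = 1 / 0.637 = 1.57
2.5·fm + (1 − fm) = 1.57
fm = (1.57 − 1) / (2.5 − 1) = 0.38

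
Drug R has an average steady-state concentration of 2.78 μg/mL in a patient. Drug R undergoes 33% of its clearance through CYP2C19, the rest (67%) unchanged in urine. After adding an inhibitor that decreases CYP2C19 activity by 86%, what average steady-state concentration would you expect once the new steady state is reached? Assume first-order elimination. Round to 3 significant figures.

3.88 μg/mL

CYP2C19: 0.33 × 0.14 = 0.0462
Other: 0.67 (unchanged)
New clearance relative to baseline: 0.0462 + 0.67 = 0.7162.
With dosing unchanged, average steady-state concentration scales as 1/CL: 2.78 / 0.7162 = 3.88 μg/mL.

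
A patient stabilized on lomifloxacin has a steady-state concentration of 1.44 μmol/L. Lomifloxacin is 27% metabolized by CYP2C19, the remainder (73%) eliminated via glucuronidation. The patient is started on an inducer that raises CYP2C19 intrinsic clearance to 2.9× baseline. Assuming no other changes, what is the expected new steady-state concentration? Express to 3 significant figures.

0.952 μmol/L

CYP2C19: 0.27 × 2.9 = 0.783
Other: 0.73 (unchanged)
New clearance relative to baseline: 0.783 + 0.73 = 1.513.
With dosing unchanged, steady-state concentration scales as 1/CL: 1.44 / 1.513 = 0.952 μmol/L.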